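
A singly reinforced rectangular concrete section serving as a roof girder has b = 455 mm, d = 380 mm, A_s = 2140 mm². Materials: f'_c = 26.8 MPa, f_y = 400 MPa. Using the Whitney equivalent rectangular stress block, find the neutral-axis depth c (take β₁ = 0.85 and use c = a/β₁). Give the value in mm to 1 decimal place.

T = A_s f_y = 2140 × 400 = 856000 N = 856 kN.
Setting C = 0.85 f'_c a b equal to T: a = 856000/(0.85 × 26.8 × 455) = 82.586 mm.
With β₁ = 0.85, c = a/β₁ = 82.586/0.85 = 97.2 mm.

c ≈ 97.2 mm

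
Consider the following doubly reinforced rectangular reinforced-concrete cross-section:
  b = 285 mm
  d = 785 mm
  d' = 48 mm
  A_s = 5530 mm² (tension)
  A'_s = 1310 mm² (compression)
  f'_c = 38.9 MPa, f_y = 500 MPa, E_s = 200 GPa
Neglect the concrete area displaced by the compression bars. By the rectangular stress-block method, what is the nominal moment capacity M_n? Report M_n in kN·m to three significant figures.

Assume both tension and compression steel yield.
Net tension couple steel: A_s − A'_s = 4220 mm².
a = (A_s − A'_s) f_y / (0.85 f'_c b) = 2110000/(0.85 × 38.9 × 285) = 223.91 mm.
c = a/β₁ = 223.91/0.772 = 290.04 mm; ε'_s = 0.003(c − d')/c = 0.0025 ≥ f_y/E_s = 0.0025, so compression steel does yield.
M_n = (A_s − A'_s) f_y (d − a/2) + A'_s f_y (d − d') = [2110000 × (785 − 111.955) + 655000 × (785 − 48)] × 10⁻⁶ = 1420.12 + 482.74 = 1902.86 kN·m.

M_n ≈ 1900 kN·m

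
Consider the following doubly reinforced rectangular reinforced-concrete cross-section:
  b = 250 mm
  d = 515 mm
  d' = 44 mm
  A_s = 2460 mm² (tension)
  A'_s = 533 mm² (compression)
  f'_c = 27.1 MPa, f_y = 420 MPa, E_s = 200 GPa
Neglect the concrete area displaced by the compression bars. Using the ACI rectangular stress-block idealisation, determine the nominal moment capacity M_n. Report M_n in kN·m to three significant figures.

M_n ≈ 465 kN·m

Assume both tension and compression steel yield.
Net tension couple steel: A_s − A'_s = 1927 mm².
a = (A_s − A'_s) f_y / (0.85 f'_c b) = 809340/(0.85 × 27.1 × 250) = 140.54 mm.
c = a/β₁ = 140.54/0.85 = 165.34 mm; ε'_s = 0.003(c − d')/c = 0.0022 ≥ f_y/E_s = 0.0021, so compression steel does yield.
M_n = (A_s − A'_s) f_y (d − a/2) + A'_s f_y (d − d') = [809340 × (515 − 70.27) + 223860 × (515 − 44)] × 10⁻⁶ = 359.94 + 105.44 = 465.38 kN·m.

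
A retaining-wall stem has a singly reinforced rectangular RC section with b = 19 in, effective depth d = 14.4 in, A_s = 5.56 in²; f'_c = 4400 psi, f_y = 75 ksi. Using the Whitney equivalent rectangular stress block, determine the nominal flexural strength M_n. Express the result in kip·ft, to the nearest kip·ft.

T = A_s f_y = 5.56 × 75 = 417 kips.
a = T/(0.85 f'_c b) = 417/(0.85 × 4.4 × 19) = 5.868 in.
M_n = T(d − a/2) = 417 × (14.4 − 2.934) = 4781.3 kip·in = 4781.3/12 = 398.44 kip·ft.

M_n ≈ 398 kip·ft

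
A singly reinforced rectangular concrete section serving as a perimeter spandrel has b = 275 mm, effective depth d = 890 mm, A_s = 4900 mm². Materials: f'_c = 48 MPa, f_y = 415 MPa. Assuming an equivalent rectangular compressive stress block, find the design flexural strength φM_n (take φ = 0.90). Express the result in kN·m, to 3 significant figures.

T = A_s f_y = 4900 × 415 = 2033500 N = 2033.5 kN.
From C = T: a = T/(0.85 f'_c b) = 2033500/(0.85 × 48 × 275) = 181.24 mm.
M_n = T(d − a/2) = 2033.5 kN × (890 − 90.62) mm = 1625.54 kN·m.
φM_n = 0.90 × 1625.54 = 1462.99 kN·m.

φM_n ≈ 1460 kN·m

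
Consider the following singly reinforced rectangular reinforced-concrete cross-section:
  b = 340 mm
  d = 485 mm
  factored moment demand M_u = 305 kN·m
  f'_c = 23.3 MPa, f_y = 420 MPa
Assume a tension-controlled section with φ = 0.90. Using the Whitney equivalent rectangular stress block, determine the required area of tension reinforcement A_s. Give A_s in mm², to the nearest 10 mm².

M_n = M_u/φ = 305/0.90 = 338.889 kN·m.
With M_n = 0.85 f'_c a b (d − a/2), solve the quadratic for a:
a = d − √(d² − 2M_n/(0.85 f'_c b)) = 485 − √(485² − 2 × 338.889×10⁶/(0.85 × 23.3 × 340)) = 118.16 mm.
A_s = 0.85 f'_c a b / f_y = 0.85 × 23.3 × 118.16 × 340 / 420 = 1894.4 mm².

A_s ≈ 1890 mm²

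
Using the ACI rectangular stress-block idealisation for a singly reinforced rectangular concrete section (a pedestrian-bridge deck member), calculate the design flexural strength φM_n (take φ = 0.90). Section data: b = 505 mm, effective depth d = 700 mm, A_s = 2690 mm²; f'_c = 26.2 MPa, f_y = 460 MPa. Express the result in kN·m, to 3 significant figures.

φM_n ≈ 718 kN·m

T = A_s f_y = 2690 × 460 = 1237400 N = 1237.4 kN.
From C = T: a = T/(0.85 f'_c b) = 1237400/(0.85 × 26.2 × 505) = 110.03 mm.
M_n = T(d − a/2) = 1237.4 kN × (700 − 55.015) mm = 798.10 kN·m.
φM_n = 0.90 × 798.10 = 718.29 kN·m.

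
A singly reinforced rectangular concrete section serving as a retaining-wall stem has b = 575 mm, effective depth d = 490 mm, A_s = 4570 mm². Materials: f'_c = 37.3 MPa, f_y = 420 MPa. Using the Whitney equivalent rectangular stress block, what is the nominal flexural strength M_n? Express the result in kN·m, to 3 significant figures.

M_n ≈ 839 kN·m

T = A_s f_y = 4570 × 420 = 1919400 N = 1919.4 kN.
From C = T: a = T/(0.85 f'_c b) = 1919400/(0.85 × 37.3 × 575) = 105.29 mm.
M_n = T(d − a/2) = 1919.4 kN × (490 − 52.645) mm = 839.46 kN·m.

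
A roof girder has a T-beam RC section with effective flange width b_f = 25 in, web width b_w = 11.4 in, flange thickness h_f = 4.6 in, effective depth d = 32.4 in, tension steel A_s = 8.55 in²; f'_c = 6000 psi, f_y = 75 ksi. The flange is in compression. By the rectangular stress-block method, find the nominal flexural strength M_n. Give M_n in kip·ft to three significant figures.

M_n ≈ 1600 kip·ft

Tension: T = A_s f_y = 8.55 × 75 = 641.25 kips.
Try a within the flange: a = T/(0.85 f'_c b_f) = 641.25/(0.85 × 6 × 25) = 5.029 in.
a = 5.029 > h_f = 4.6 in: the block extends into the web. Split into flange-overhang and web parts.
C_f = 0.85 f'_c (b_f − b_w) h_f = 0.85 × 6 × (25 − 11.4) × 4.6 = 319.1 kips.
Remaining web compression depth: a_w = (T − C_f)/(0.85 f'_c b_w) = (641.25 − 319.1)/(0.85 × 6 × 11.4) = 5.541 in.
M_n = C_f(d − h_f/2) + (T − C_f)(d − a_w/2) = 319.1 × (32.4 − 2.3) + 322.15 × (32.4 − 2.7705) = 9604.9 + 9545.1 = 19150.0 kip·in.
M_n = 19150.0/12 = 1595.83 kip·ft.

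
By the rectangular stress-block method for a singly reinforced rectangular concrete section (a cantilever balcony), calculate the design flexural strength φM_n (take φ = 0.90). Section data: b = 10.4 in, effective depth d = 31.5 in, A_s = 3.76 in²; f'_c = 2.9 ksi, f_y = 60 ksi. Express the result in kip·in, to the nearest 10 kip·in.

T = A_s f_y = 3.76 × 60 = 225.6 kips.
a = T/(0.85 f'_c b) = 225.6/(0.85 × 2.9 × 10.4) = 8.800 in.
M_n = T(d − a/2) = 225.6 × (31.5 − 4.4) = 6113.8 kip·in.
φM_n = 0.90 × 6113.8 = 5502.4 kip·in.

φM_n ≈ 5500 kip·in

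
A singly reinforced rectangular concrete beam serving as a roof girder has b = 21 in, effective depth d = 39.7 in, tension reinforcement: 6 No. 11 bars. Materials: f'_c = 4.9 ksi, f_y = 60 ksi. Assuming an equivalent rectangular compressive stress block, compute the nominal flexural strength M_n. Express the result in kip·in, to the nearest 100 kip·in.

M_n ≈ 20500 kip·in

A_s = 6 × 1.56 = 9.36 in².
T = A_s f_y = 9.36 × 60 = 561.6 kips.
a = T/(0.85 f'_c b) = 561.6/(0.85 × 4.9 × 21) = 6.421 in.
M_n = T(d − a/2) = 561.6 × (39.7 − 3.2105) = 20492.5 kip·in.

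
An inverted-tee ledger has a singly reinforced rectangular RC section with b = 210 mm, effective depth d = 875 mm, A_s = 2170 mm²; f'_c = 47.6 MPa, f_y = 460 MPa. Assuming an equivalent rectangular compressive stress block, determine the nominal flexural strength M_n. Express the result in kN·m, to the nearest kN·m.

M_n ≈ 815 kN·m

T = A_s f_y = 2170 × 460 = 998200 N = 998.2 kN.
From C = T: a = T/(0.85 f'_c b) = 998200/(0.85 × 47.6 × 210) = 117.48 mm.
M_n = T(d − a/2) = 998.2 kN × (875 − 58.74) mm = 814.79 kN·m.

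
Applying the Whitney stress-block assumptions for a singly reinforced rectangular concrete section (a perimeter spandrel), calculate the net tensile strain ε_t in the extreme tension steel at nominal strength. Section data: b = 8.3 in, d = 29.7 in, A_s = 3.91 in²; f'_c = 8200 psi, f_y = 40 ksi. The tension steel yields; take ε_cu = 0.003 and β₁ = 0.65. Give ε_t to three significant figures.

a = A_s f_y/(0.85 f'_c b) = 2.703 in.
β₁ = 0.65, so c = a/β₁ = 2.703/0.65 = 4.158 in.
From the linear strain diagram with ε_cu = 0.003: ε_t = 0.003 (d − c)/c = 0.003 × (29.7 − 4.158)/4.158 = 0.0184.
Since ε_t ≥ 0.005, the section is tension-controlled.

ε_t ≈ 0.0184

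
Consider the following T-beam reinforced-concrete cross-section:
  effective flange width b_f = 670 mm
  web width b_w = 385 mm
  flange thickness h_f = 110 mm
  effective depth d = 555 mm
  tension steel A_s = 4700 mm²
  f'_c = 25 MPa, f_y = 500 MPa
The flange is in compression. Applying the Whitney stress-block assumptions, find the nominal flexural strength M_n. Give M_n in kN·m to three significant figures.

M_n ≈ 1090 kN·m

Tension: T = A_s f_y = 4700 × 500 = 2350000 N.
Try a within the flange: a = T/(0.85 f'_c b_f) = 2350000/(0.85 × 25 × 670) = 165.06 mm.
a = 165.06 > h_f = 110 mm: the block extends into the web. Split into flange-overhang and web parts.
C_f = 0.85 f'_c (b_f − b_w) h_f = 0.85 × 25 × (670 − 385) × 110 = 666188 N.
Remaining web compression depth: a_w = (T − C_f)/(0.85 f'_c b_w) = (2350000 − 666188)/(0.85 × 25 × 385) = 205.81 mm.
M_n = C_f(d − h_f/2) + (T − C_f)(d − a_w/2) = 666188 × (555 − 55) + 1683812 × (555 − 102.905) = 333.09 + 761.24 = 1094.33 × 10⁶ N·mm.
M_n = 1094.33 kN·m.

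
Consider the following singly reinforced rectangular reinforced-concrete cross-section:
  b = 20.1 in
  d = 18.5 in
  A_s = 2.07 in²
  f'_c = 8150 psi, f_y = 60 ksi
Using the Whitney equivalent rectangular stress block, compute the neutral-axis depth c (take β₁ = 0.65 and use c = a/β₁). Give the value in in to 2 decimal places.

c ≈ 1.37 in

T = A_s f_y = 2.07 × 60 = 124.2 kips.
a = T/(0.85 f'_c b) = 124.2/(0.85 × 8.15 × 20.1) = 0.8920 in.
With β₁ = 0.65, c = a/β₁ = 0.8920/0.65 = 1.37 in.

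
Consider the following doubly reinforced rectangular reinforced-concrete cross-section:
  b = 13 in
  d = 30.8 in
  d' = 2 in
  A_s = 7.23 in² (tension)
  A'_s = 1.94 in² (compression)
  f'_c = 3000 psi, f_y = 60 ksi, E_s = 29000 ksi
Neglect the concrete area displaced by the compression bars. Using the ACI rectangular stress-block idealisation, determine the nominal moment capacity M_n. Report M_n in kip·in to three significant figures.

Assume both steels yield.
a = (A_s − A'_s) f_y/(0.85 f'_c b) = (7.23 − 1.94) × 60/(0.85 × 3 × 13) = 9.575 in.
c = a/β₁ = 9.575/0.85 = 11.265 in; ε'_s = 0.003(c − d')/c = 0.0025 ≥ ε_y = 0.0021, so the compression steel yields.
M_n = (A_s − A'_s) f_y (d − a/2) + A'_s f_y (d − d') = 317.4 × (30.8 − 4.7875) + 116.4 × (30.8 − 2) = 8256.4 + 3352.3 = 11608.7 kip·in.

M_n ≈ 11600 kip·in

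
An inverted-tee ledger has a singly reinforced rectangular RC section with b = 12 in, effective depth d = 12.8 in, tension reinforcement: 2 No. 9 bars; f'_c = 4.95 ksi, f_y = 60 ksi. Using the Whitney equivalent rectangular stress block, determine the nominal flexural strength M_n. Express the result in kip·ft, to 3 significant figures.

M_n ≈ 116 kip·ft

A_s = 2 × 1 = 2 in².
T = A_s f_y = 2 × 60 = 120 kips.
a = T/(0.85 f'_c b) = 120/(0.85 × 4.95 × 12) = 2.377 in.
M_n = T(d − a/2) = 120 × (12.8 − 1.1885) = 1393.4 kip·in = 1393.4/12 = 116.12 kip·ft.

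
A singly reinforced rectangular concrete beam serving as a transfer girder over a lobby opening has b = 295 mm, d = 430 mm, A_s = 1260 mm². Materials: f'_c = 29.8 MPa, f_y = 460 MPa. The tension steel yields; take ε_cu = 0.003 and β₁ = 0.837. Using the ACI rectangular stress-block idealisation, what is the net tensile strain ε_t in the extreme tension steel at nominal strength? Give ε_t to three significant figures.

a = A_s f_y/(0.85 f'_c b) = 77.57 mm.
β₁ = 0.837, so c = a/β₁ = 77.57/0.837 = 92.68 mm.
From the linear strain diagram with ε_cu = 0.003: ε_t = 0.003 (d − c)/c = 0.003 × (430 − 92.68)/92.68 = 0.0109.
Since ε_t ≥ 0.005, the section is tension-controlled.

ε_t ≈ 0.0109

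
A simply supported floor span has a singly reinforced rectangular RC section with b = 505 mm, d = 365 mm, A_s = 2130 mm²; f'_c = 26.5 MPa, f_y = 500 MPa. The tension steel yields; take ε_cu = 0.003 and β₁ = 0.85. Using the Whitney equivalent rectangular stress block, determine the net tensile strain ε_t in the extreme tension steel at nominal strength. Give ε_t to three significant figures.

ε_t ≈ 0.00694

a = A_s f_y/(0.85 f'_c b) = 93.63 mm.
β₁ = 0.85, so c = a/β₁ = 93.63/0.85 = 110.15 mm.
From the linear strain diagram with ε_cu = 0.003: ε_t = 0.003 (d − c)/c = 0.003 × (365 − 110.15)/110.15 = 0.00694.
Since ε_t ≥ 0.005, the section is tension-controlled.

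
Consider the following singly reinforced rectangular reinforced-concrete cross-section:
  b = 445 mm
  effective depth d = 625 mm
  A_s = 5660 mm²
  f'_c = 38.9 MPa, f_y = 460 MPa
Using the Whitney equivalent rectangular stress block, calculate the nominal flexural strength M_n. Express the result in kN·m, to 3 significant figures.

M_n ≈ 1400 kN·m

T = A_s f_y = 5660 × 460 = 2603600 N = 2603.6 kN.
From C = T: a = T/(0.85 f'_c b) = 2603600/(0.85 × 38.9 × 445) = 176.95 mm.
M_n = T(d − a/2) = 2603.6 kN × (625 − 88.475) mm = 1396.90 kN·m.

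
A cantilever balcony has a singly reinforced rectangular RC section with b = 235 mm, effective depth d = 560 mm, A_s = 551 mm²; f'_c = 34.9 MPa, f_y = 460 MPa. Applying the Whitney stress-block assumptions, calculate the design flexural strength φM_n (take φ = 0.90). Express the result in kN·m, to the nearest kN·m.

φM_n ≈ 124 kN·m

T = A_s f_y = 551 × 460 = 253460 N = 253.46 kN.
From C = T: a = T/(0.85 f'_c b) = 253460/(0.85 × 34.9 × 235) = 36.36 mm.
M_n = T(d − a/2) = 253.46 kN × (560 − 18.18) mm = 137.33 kN·m.
φM_n = 0.90 × 137.33 = 123.60 kN·m.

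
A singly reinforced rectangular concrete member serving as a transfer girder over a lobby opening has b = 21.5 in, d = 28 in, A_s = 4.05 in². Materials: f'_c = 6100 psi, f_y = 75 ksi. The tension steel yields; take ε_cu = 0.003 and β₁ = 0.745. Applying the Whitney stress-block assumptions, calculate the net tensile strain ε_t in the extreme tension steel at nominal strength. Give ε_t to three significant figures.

ε_t ≈ 0.0200

a = A_s f_y/(0.85 f'_c b) = 2.725 in.
β₁ = 0.745, so c = a/β₁ = 2.725/0.745 = 3.658 in.
From the linear strain diagram with ε_cu = 0.003: ε_t = 0.003 (d − c)/c = 0.003 × (28 − 3.658)/3.658 = 0.0200.
Since ε_t ≥ 0.005, the section is tension-controlled.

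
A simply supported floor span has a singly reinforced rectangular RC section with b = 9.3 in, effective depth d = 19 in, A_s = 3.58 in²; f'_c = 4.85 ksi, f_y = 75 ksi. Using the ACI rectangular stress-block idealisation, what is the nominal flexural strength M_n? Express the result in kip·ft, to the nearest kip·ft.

T = A_s f_y = 3.58 × 75 = 268.5 kips.
a = T/(0.85 f'_c b) = 268.5/(0.85 × 4.85 × 9.3) = 7.003 in.
M_n = T(d − a/2) = 268.5 × (19 − 3.5015) = 4161.3 kip·in = 4161.3/12 = 346.78 kip·ft.

M_n ≈ 347 kip·ft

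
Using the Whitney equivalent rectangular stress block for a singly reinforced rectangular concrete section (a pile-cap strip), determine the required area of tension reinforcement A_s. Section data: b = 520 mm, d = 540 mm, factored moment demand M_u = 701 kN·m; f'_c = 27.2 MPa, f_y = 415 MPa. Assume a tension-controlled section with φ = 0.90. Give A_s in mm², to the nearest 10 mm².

M_n = M_u/φ = 701/0.90 = 778.889 kN·m.
With M_n = 0.85 f'_c a b (d − a/2), solve the quadratic for a:
a = d − √(d² − 2M_n/(0.85 f'_c b)) = 540 − √(540² − 2 × 778.889×10⁶/(0.85 × 27.2 × 520)) = 137.47 mm.
A_s = 0.85 f'_c a b / f_y = 0.85 × 27.2 × 137.47 × 520 / 415 = 3982.5 mm².

A_s ≈ 3980 mm²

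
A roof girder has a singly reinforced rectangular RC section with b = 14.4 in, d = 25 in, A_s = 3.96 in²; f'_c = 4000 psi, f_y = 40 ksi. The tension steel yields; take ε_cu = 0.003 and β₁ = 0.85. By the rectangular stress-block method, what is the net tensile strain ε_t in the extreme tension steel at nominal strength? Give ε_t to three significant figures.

ε_t ≈ 0.0167

a = A_s f_y/(0.85 f'_c b) = 3.235 in.
β₁ = 0.85, so c = a/β₁ = 3.235/0.85 = 3.806 in.
From the linear strain diagram with ε_cu = 0.003: ε_t = 0.003 (d − c)/c = 0.003 × (25 − 3.806)/3.806 = 0.0167.
Since ε_t ≥ 0.005, the section is tension-controlled.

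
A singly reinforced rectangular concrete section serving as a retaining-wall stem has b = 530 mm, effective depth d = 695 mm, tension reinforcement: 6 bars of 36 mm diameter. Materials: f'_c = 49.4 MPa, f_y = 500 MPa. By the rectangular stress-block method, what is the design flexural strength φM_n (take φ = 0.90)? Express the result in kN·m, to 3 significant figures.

φM_n ≈ 1720 kN·m

A_s = 6 × 1018 = 6108 mm².
T = A_s f_y = 6108 × 500 = 3054000 N = 3054 kN.
From C = T: a = T/(0.85 f'_c b) = 3054000/(0.85 × 49.4 × 530) = 137.23 mm.
M_n = T(d − a/2) = 3054 kN × (695 − 68.615) mm = 1912.98 kN·m.
φM_n = 0.90 × 1912.98 = 1721.68 kN·m.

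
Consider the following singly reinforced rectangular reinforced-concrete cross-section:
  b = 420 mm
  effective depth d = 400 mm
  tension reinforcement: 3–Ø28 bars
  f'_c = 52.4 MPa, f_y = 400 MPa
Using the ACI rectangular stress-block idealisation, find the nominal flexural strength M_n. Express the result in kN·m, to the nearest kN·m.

M_n ≈ 281 kN·m

A_s = 3 × 616 = 1848 mm².
T = A_s f_y = 1848 × 400 = 739200 N = 739.2 kN.
From C = T: a = T/(0.85 f'_c b) = 739200/(0.85 × 52.4 × 420) = 39.52 mm.
M_n = T(d − a/2) = 739.2 kN × (400 − 19.76) mm = 281.07 kN·m.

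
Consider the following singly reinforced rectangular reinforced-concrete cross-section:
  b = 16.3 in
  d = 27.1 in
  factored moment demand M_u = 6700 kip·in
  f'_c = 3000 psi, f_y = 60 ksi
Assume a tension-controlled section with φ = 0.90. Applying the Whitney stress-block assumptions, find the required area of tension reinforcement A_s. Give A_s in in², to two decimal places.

M_n = M_u/φ = 6700/0.90 = 7444.44 kip·in.
From M_n = 0.85 f'_c a b (d − a/2):
a = d − √(d² − 2M_n/(0.85 f'_c b)) = 27.1 − √(27.1² − 2 × 7444.44/(0.85 × 3 × 16.3)) = 7.704 in.
A_s = 0.85 f'_c a b / f_y = 0.85 × 3 × 7.704 × 16.3 / 60 = 5.337 in².

A_s ≈ 5.34 in²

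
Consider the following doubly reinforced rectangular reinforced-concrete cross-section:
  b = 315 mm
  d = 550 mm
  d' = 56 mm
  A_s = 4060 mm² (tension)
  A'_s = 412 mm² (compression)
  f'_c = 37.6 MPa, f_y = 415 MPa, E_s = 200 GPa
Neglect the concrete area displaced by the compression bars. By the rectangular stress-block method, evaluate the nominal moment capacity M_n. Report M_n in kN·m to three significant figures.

M_n ≈ 803 kN·m

Assume both tension and compression steel yield.
Net tension couple steel: A_s − A'_s = 3648 mm².
a = (A_s − A'_s) f_y / (0.85 f'_c b) = 1513920/(0.85 × 37.6 × 315) = 150.38 mm.
c = a/β₁ = 150.38/0.781 = 192.55 mm; ε'_s = 0.003(c − d')/c = 0.0021 ≥ f_y/E_s = 0.0021, so compression steel does yield.
M_n = (A_s − A'_s) f_y (d − a/2) + A'_s f_y (d − d') = [1513920 × (550 − 75.19) + 170980 × (550 − 56)] × 10⁻⁶ = 718.82 + 84.46 = 803.28 kN·m.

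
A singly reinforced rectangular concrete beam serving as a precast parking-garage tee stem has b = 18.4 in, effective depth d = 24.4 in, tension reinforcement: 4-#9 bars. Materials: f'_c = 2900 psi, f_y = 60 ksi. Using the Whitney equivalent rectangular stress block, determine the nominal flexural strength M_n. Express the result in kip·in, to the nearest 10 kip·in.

M_n ≈ 5220 kip·in

A_s = 4 × 1 = 4 in².
T = A_s f_y = 4 × 60 = 240 kips.
a = T/(0.85 f'_c b) = 240/(0.85 × 2.9 × 18.4) = 5.291 in.
M_n = T(d − a/2) = 240 × (24.4 − 2.6455) = 5221.1 kip·in.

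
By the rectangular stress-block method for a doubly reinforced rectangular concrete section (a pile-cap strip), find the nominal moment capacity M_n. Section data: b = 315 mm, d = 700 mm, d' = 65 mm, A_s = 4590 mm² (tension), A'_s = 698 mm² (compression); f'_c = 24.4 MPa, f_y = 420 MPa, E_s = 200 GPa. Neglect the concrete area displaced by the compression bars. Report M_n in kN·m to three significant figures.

M_n ≈ 1130 kN·m

Assume both tension and compression steel yield.
Net tension couple steel: A_s − A'_s = 3892 mm².
a = (A_s − A'_s) f_y / (0.85 f'_c b) = 1634640/(0.85 × 24.4 × 315) = 250.21 mm.
c = a/β₁ = 250.21/0.85 = 294.36 mm; ε'_s = 0.003(c − d')/c = 0.0023 ≥ f_y/E_s = 0.0021, so compression steel does yield.
M_n = (A_s − A'_s) f_y (d − a/2) + A'_s f_y (d − d') = [1634640 × (700 − 125.105) + 293160 × (700 − 65)] × 10⁻⁶ = 939.75 + 186.16 = 1125.91 kN·m.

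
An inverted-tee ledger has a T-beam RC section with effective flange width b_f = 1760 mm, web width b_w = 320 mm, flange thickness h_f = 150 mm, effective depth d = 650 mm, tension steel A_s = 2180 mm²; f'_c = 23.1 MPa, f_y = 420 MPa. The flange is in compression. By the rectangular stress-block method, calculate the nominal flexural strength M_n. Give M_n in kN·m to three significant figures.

M_n ≈ 583 kN·m

Tension: T = A_s f_y = 2180 × 420 = 915600 N.
Try a within the flange: a = T/(0.85 f'_c b_f) = 915600/(0.85 × 23.1 × 1760) = 26.49 mm.
Since a = 26.49 ≤ h_f = 150 mm, the stress block lies entirely in the flange; analyse as a rectangular beam of width b_f.
M_n = T(d − a/2) = 915600 × (650 − 13.245) = 583.01 × 10⁶ N·mm.
M_n = 583.01 kN·m.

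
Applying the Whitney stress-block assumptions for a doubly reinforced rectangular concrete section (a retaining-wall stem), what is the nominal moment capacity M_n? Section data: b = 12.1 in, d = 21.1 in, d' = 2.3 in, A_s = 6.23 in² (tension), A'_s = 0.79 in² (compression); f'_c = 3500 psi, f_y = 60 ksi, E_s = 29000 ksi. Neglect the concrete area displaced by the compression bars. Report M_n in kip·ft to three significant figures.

Assume both steels yield.
a = (A_s − A'_s) f_y/(0.85 f'_c b) = (6.23 − 0.79) × 60/(0.85 × 3.5 × 12.1) = 9.067 in.
c = a/β₁ = 9.067/0.85 = 10.667 in; ε'_s = 0.003(c − d')/c = 0.0024 ≥ ε_y = 0.0021, so the compression steel yields.
M_n = (A_s − A'_s) f_y (d − a/2) + A'_s f_y (d − d') = 326.4 × (21.1 − 4.5335) + 47.4 × (21.1 − 2.3) = 5407.3 + 891.1 = 6298.4 kip·in = 6298.4/12 = 524.87 kip·ft.

M_n ≈ 525 kip·ft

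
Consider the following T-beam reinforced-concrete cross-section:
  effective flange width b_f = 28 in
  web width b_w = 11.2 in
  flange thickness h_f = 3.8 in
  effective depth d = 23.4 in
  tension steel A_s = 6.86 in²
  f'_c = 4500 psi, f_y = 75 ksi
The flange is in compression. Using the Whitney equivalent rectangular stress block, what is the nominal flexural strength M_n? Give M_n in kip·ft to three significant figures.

M_n ≈ 894 kip·ft

Tension: T = A_s f_y = 6.86 × 75 = 514.5 kips.
Try a within the flange: a = T/(0.85 f'_c b_f) = 514.5/(0.85 × 4.5 × 28) = 4.804 in.
a = 4.804 > h_f = 3.8 in: the block extends into the web. Split into flange-overhang and web parts.
C_f = 0.85 f'_c (b_f − b_w) h_f = 0.85 × 4.5 × (28 − 11.2) × 3.8 = 244.2 kips.
Remaining web compression depth: a_w = (T − C_f)/(0.85 f'_c b_w) = (514.5 − 244.2)/(0.85 × 4.5 × 11.2) = 6.310 in.
M_n = C_f(d − h_f/2) + (T − C_f)(d − a_w/2) = 244.2 × (23.4 − 1.9) + 270.3 × (23.4 − 3.155) = 5250.3 + 5472.2 = 10722.5 kip·in.
M_n = 10722.5/12 = 893.54 kip·ft.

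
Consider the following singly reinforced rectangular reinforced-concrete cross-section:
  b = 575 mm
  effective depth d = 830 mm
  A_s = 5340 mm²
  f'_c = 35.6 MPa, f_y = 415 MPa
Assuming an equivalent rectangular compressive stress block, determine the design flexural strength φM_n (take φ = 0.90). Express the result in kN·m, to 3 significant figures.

T = A_s f_y = 5340 × 415 = 2216100 N = 2216.1 kN.
From C = T: a = T/(0.85 f'_c b) = 2216100/(0.85 × 35.6 × 575) = 127.37 mm.
M_n = T(d − a/2) = 2216.1 kN × (830 − 63.685) mm = 1698.23 kN·m.
φM_n = 0.90 × 1698.23 = 1528.41 kN·m.

φM_n ≈ 1530 kN·m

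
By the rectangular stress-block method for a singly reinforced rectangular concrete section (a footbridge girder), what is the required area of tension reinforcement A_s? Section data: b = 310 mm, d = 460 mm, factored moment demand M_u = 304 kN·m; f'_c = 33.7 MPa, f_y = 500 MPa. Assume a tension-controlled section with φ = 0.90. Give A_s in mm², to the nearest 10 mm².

M_n = M_u/φ = 304/0.90 = 337.778 kN·m.
With M_n = 0.85 f'_c a b (d − a/2), solve the quadratic for a:
a = d − √(d² − 2M_n/(0.85 f'_c b)) = 460 − √(460² − 2 × 337.778×10⁶/(0.85 × 33.7 × 310)) = 91.86 mm.
A_s = 0.85 f'_c a b / f_y = 0.85 × 33.7 × 91.86 × 310 / 500 = 1631.4 mm².

A_s ≈ 1630 mm²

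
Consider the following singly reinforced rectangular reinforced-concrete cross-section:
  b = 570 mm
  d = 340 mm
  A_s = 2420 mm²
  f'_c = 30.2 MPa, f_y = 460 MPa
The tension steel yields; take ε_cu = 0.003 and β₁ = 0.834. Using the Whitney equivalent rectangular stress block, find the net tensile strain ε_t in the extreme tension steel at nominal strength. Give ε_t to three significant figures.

ε_t ≈ 0.00818

a = A_s f_y/(0.85 f'_c b) = 76.08 mm.
β₁ = 0.834, so c = a/β₁ = 76.08/0.834 = 91.22 mm.
From the linear strain diagram with ε_cu = 0.003: ε_t = 0.003 (d − c)/c = 0.003 × (340 − 91.22)/91.22 = 0.00818.
Since ε_t ≥ 0.005, the section is tension-controlled.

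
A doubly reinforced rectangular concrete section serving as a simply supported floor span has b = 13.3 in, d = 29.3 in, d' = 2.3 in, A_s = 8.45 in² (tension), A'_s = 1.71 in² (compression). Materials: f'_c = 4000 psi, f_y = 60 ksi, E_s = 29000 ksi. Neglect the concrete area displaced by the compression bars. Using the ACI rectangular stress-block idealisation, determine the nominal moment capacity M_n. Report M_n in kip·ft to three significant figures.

Assume both steels yield.
a = (A_s − A'_s) f_y/(0.85 f'_c b) = (8.45 − 1.71) × 60/(0.85 × 4 × 13.3) = 8.943 in.
c = a/β₁ = 8.943/0.85 = 10.521 in; ε'_s = 0.003(c − d')/c = 0.0023 ≥ ε_y = 0.0021, so the compression steel yields.
M_n = (A_s − A'_s) f_y (d − a/2) + A'_s f_y (d − d') = 404.4 × (29.3 − 4.4715) + 102.6 × (29.3 − 2.3) = 10040.6 + 2770.2 = 12810.8 kip·in = 12810.8/12 = 1067.57 kip·ft.

M_n ≈ 1070 kip·ft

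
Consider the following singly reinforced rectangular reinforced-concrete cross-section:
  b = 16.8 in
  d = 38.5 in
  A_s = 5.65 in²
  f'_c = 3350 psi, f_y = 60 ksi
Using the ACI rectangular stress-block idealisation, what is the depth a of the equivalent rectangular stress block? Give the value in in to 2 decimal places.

a ≈ 7.09 in

T = A_s f_y = 5.65 × 60 = 339 kips.
a = T/(0.85 f'_c b) = 339/(0.85 × 3.35 × 16.8) = 7.09 in.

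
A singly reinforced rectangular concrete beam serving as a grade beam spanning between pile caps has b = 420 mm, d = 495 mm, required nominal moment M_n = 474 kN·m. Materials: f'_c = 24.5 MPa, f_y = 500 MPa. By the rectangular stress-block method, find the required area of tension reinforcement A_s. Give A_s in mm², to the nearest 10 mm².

With M_n = 0.85 f'_c a b (d − a/2), solve the quadratic for a:
a = d − √(d² − 2M_n/(0.85 f'_c b)) = 495 − √(495² − 2 × 474×10⁶/(0.85 × 24.5 × 420)) = 125.35 mm.
A_s = 0.85 f'_c a b / f_y = 0.85 × 24.5 × 125.35 × 420 / 500 = 2192.7 mm².

A_s ≈ 2190 mm²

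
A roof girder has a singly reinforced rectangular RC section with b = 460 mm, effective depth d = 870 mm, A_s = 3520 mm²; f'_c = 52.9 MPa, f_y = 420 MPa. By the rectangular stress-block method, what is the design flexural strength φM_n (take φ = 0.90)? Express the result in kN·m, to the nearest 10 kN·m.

T = A_s f_y = 3520 × 420 = 1478400 N = 1478.4 kN.
From C = T: a = T/(0.85 f'_c b) = 1478400/(0.85 × 52.9 × 460) = 71.48 mm.
M_n = T(d − a/2) = 1478.4 kN × (870 − 35.74) mm = 1233.37 kN·m.
φM_n = 0.90 × 1233.37 = 1110.03 kN·m.

φM_n ≈ 1110 kN·m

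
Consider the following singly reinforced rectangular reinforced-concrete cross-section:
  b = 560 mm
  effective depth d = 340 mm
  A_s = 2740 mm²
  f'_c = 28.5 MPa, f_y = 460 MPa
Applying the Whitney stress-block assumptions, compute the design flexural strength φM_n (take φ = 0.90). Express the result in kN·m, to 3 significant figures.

φM_n ≈ 333 kN·m

T = A_s f_y = 2740 × 460 = 1260400 N = 1260.4 kN.
From C = T: a = T/(0.85 f'_c b) = 1260400/(0.85 × 28.5 × 560) = 92.91 mm.
M_n = T(d − a/2) = 1260.4 kN × (340 − 46.455) mm = 369.98 kN·m.
φM_n = 0.90 × 369.98 = 332.98 kN·m.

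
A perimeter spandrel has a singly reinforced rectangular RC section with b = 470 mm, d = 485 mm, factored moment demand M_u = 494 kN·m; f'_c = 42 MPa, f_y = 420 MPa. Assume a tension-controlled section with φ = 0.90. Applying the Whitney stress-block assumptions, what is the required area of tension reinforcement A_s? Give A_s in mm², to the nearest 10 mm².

M_n = M_u/φ = 494/0.90 = 548.889 kN·m.
With M_n = 0.85 f'_c a b (d − a/2), solve the quadratic for a:
a = d − √(d² − 2M_n/(0.85 f'_c b)) = 485 − √(485² − 2 × 548.889×10⁶/(0.85 × 42 × 470)) = 72.93 mm.
A_s = 0.85 f'_c a b / f_y = 0.85 × 42 × 72.93 × 470 / 420 = 2913.6 mm².

A_s ≈ 2910 mm²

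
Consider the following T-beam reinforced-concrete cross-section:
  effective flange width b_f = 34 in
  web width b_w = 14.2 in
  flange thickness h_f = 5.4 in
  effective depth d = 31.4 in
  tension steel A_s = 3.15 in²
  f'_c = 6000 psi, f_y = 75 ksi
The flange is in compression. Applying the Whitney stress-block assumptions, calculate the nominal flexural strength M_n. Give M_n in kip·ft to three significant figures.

M_n ≈ 605 kip·ft

Tension: T = A_s f_y = 3.15 × 75 = 236.25 kips.
Try a within the flange: a = T/(0.85 f'_c b_f) = 236.25/(0.85 × 6 × 34) = 1.362 in.
Since a = 1.362 ≤ h_f = 5.4 in, the stress block lies entirely in the flange; analyse as a rectangular beam of width b_f.
M_n = T(d − a/2) = 236.25 × (31.4 − 0.681) = 7257.4 kip·in.
M_n = 7257.4/12 = 604.78 kip·ft.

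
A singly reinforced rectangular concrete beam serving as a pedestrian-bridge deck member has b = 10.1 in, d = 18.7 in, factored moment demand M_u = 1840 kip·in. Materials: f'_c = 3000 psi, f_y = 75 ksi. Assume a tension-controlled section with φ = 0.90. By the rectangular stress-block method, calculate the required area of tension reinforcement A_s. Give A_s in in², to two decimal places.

A_s ≈ 1.68 in²

M_n = M_u/φ = 1840/0.90 = 2044.44 kip·in.
From M_n = 0.85 f'_c a b (d − a/2):
a = d − √(d² − 2M_n/(0.85 f'_c b)) = 18.7 − √(18.7² − 2 × 2044.44/(0.85 × 3 × 10.1)) = 4.882 in.
A_s = 0.85 f'_c a b / f_y = 0.85 × 3 × 4.882 × 10.1 / 75 = 1.676 in².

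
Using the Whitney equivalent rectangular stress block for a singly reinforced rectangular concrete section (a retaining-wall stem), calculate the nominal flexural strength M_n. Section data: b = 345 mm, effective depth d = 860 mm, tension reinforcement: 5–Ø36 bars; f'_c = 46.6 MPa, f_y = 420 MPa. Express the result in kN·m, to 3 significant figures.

A_s = 5 × 1018 = 5090 mm².
T = A_s f_y = 5090 × 420 = 2137800 N = 2137.8 kN.
From C = T: a = T/(0.85 f'_c b) = 2137800/(0.85 × 46.6 × 345) = 156.44 mm.
M_n = T(d − a/2) = 2137.8 kN × (860 − 78.22) mm = 1671.29 kN·m.

M_n ≈ 1670 kN·m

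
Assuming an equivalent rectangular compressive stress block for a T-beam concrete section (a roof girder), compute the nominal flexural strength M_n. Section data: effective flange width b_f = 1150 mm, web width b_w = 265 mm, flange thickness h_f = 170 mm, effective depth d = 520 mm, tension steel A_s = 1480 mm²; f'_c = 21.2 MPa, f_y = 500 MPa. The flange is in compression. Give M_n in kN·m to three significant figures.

Tension: T = A_s f_y = 1480 × 500 = 740000 N.
Try a within the flange: a = T/(0.85 f'_c b_f) = 740000/(0.85 × 21.2 × 1150) = 35.71 mm.
Since a = 35.71 ≤ h_f = 170 mm, the stress block lies entirely in the flange; analyse as a rectangular beam of width b_f.
M_n = T(d − a/2) = 740000 × (520 − 17.855) = 371.59 × 10⁶ N·mm.
M_n = 371.59 kN·m.

M_n ≈ 372 kN·m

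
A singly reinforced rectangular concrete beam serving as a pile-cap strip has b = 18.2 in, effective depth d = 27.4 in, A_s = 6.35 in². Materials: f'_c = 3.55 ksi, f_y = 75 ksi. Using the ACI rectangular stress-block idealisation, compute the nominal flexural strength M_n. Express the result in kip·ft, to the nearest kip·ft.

T = A_s f_y = 6.35 × 75 = 476.25 kips.
a = T/(0.85 f'_c b) = 476.25/(0.85 × 3.55 × 18.2) = 8.672 in.
M_n = T(d − a/2) = 476.25 × (27.4 − 4.336) = 10984.2 kip·in = 10984.2/12 = 915.35 kip·ft.

M_n ≈ 915 kip·ft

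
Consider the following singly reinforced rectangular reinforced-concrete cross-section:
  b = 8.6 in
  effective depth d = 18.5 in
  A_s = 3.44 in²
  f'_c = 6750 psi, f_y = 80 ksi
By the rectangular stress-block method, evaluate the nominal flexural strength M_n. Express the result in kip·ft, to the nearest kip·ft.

M_n ≈ 360 kip·ft

T = A_s f_y = 3.44 × 80 = 275.2 kips.
a = T/(0.85 f'_c b) = 275.2/(0.85 × 6.75 × 8.6) = 5.577 in.
M_n = T(d − a/2) = 275.2 × (18.5 − 2.7885) = 4323.8 kip·in = 4323.8/12 = 360.32 kip·ft.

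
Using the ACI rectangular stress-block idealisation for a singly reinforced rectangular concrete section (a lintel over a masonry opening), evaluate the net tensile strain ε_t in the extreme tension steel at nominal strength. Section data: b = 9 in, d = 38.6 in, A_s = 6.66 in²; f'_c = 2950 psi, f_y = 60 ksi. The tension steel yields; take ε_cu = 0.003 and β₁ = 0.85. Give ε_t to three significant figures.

a = A_s f_y/(0.85 f'_c b) = 17.707 in.
β₁ = 0.85, so c = a/β₁ = 17.707/0.85 = 20.832 in.
From the linear strain diagram with ε_cu = 0.003: ε_t = 0.003 (d − c)/c = 0.003 × (38.6 − 20.832)/20.832 = 0.00256.
ε_t < 0.004 — the section is over-reinforced for flexure under ACI limits.

ε_t ≈ 0.00256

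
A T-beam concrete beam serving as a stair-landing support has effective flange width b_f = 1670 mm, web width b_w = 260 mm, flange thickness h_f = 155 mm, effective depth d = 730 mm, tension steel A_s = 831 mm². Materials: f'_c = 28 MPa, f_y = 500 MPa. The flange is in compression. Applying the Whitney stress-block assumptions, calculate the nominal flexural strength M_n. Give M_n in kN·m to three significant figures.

Tension: T = A_s f_y = 831 × 500 = 415500 N.
Try a within the flange: a = T/(0.85 f'_c b_f) = 415500/(0.85 × 28 × 1670) = 10.45 mm.
Since a = 10.45 ≤ h_f = 155 mm, the stress block lies entirely in the flange; analyse as a rectangular beam of width b_f.
M_n = T(d − a/2) = 415500 × (730 − 5.225) = 301.14 × 10⁶ N·mm.
M_n = 301.14 kN·m.

M_n ≈ 301 kN·m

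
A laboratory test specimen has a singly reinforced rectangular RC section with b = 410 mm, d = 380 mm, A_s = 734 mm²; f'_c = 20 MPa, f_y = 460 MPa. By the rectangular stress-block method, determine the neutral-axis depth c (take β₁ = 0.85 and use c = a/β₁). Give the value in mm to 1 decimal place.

T = A_s f_y = 734 × 460 = 337640 N = 337.64 kN.
Setting C = 0.85 f'_c a b equal to T: a = 337640/(0.85 × 20 × 410) = 48.442 mm.
With β₁ = 0.85, c = a/β₁ = 48.442/0.85 = 57.0 mm.

c ≈ 57.0 mm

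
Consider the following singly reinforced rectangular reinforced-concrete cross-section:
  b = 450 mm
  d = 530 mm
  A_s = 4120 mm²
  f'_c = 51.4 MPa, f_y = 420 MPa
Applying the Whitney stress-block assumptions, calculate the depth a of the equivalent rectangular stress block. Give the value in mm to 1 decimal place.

T = A_s f_y = 4120 × 420 = 1730400 N = 1730.4 kN.
Setting C = 0.85 f'_c a b equal to T: a = 1730400/(0.85 × 51.4 × 450) = 88.0 mm.

a ≈ 88.0 mm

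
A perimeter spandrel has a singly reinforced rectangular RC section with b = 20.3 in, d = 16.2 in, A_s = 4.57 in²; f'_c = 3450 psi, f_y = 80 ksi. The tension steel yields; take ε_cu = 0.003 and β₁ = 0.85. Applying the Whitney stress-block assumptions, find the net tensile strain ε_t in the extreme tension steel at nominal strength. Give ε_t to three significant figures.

ε_t ≈ 0.00373

a = A_s f_y/(0.85 f'_c b) = 6.141 in.
β₁ = 0.85, so c = a/β₁ = 6.141/0.85 = 7.225 in.
From the linear strain diagram with ε_cu = 0.003: ε_t = 0.003 (d − c)/c = 0.003 × (16.2 − 7.225)/7.225 = 0.00373.
ε_t < 0.004 — the section is over-reinforced for flexure under ACI limits.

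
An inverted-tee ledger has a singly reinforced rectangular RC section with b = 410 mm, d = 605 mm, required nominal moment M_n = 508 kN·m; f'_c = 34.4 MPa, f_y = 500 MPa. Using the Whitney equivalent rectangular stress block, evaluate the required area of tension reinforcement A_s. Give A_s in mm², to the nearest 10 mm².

With M_n = 0.85 f'_c a b (d − a/2), solve the quadratic for a:
a = d − √(d² − 2M_n/(0.85 f'_c b)) = 605 − √(605² − 2 × 508×10⁶/(0.85 × 34.4 × 410)) = 74.65 mm.
A_s = 0.85 f'_c a b / f_y = 0.85 × 34.4 × 74.65 × 410 / 500 = 1789.9 mm².

A_s ≈ 1790 mm²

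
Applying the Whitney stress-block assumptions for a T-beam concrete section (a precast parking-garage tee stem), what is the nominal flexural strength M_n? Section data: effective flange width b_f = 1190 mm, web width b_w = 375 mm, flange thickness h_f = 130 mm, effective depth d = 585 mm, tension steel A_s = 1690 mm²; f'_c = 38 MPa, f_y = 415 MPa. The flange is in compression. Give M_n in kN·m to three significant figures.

Tension: T = A_s f_y = 1690 × 415 = 701350 N.
Try a within the flange: a = T/(0.85 f'_c b_f) = 701350/(0.85 × 38 × 1190) = 18.25 mm.
Since a = 18.25 ≤ h_f = 130 mm, the stress block lies entirely in the flange; analyse as a rectangular beam of width b_f.
M_n = T(d − a/2) = 701350 × (585 − 9.125) = 403.89 × 10⁶ N·mm.
M_n = 403.89 kN·m.

M_n ≈ 404 kN·m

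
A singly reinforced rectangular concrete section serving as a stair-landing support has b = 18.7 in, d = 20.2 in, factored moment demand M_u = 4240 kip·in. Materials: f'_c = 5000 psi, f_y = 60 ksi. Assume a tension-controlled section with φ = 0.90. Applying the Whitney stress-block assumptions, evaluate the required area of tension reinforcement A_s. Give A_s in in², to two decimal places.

M_n = M_u/φ = 4240/0.90 = 4711.11 kip·in.
From M_n = 0.85 f'_c a b (d − a/2):
a = d − √(d² − 2M_n/(0.85 f'_c b)) = 20.2 − √(20.2² − 2 × 4711.11/(0.85 × 5 × 18.7)) = 3.186 in.
A_s = 0.85 f'_c a b / f_y = 0.85 × 5 × 3.186 × 18.7 / 60 = 4.220 in².

A_s ≈ 4.22 in²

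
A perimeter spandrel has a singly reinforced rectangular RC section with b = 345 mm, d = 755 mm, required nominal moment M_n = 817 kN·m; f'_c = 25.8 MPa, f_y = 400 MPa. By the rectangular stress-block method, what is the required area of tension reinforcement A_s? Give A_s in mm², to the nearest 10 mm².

With M_n = 0.85 f'_c a b (d − a/2), solve the quadratic for a:
a = d − √(d² − 2M_n/(0.85 f'_c b)) = 755 − √(755² − 2 × 817×10⁶/(0.85 × 25.8 × 345)) = 159.98 mm.
A_s = 0.85 f'_c a b / f_y = 0.85 × 25.8 × 159.98 × 345 / 400 = 3026.0 mm².

A_s ≈ 3030 mm²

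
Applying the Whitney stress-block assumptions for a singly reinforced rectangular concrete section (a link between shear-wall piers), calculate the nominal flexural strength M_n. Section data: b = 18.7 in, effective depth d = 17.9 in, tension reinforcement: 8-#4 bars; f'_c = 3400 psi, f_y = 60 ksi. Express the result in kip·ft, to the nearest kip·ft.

M_n ≈ 136 kip·ft

A_s = 8 × 0.2 = 1.6 in².
T = A_s f_y = 1.6 × 60 = 96 kips.
a = T/(0.85 f'_c b) = 96/(0.85 × 3.4 × 18.7) = 1.776 in.
M_n = T(d − a/2) = 96 × (17.9 − 0.888) = 1633.2 kip·in = 1633.2/12 = 136.10 kip·ft.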